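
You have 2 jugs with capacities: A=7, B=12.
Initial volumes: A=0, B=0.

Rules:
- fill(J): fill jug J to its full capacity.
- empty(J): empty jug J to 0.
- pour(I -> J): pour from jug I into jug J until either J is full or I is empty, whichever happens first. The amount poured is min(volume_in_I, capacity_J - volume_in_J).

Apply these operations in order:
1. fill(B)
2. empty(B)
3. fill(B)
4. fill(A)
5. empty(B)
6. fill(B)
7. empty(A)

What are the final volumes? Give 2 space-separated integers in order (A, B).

Step 1: fill(B) -> (A=0 B=12)
Step 2: empty(B) -> (A=0 B=0)
Step 3: fill(B) -> (A=0 B=12)
Step 4: fill(A) -> (A=7 B=12)
Step 5: empty(B) -> (A=7 B=0)
Step 6: fill(B) -> (A=7 B=12)
Step 7: empty(A) -> (A=0 B=12)

Answer: 0 12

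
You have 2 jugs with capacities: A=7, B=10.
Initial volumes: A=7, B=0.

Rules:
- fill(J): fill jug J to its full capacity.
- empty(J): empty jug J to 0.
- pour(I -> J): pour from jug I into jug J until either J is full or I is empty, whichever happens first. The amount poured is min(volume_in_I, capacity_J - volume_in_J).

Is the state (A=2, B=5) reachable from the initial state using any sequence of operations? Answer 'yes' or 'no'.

Answer: no

Derivation:
BFS explored all 34 reachable states.
Reachable set includes: (0,0), (0,1), (0,2), (0,3), (0,4), (0,5), (0,6), (0,7), (0,8), (0,9), (0,10), (1,0) ...
Target (A=2, B=5) not in reachable set → no.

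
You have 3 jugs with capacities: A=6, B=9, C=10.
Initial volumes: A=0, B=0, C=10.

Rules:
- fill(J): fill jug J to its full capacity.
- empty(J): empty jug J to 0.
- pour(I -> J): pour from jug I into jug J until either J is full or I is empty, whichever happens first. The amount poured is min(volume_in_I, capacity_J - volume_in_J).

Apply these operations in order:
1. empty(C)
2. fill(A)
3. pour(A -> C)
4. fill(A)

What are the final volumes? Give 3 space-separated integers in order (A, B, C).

Step 1: empty(C) -> (A=0 B=0 C=0)
Step 2: fill(A) -> (A=6 B=0 C=0)
Step 3: pour(A -> C) -> (A=0 B=0 C=6)
Step 4: fill(A) -> (A=6 B=0 C=6)

Answer: 6 0 6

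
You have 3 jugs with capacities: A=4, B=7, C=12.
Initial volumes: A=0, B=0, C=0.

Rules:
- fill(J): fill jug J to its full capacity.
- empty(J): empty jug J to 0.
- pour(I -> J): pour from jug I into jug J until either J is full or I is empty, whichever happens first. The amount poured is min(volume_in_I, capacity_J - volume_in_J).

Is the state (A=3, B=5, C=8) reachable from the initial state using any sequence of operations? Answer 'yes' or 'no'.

Answer: no

Derivation:
BFS explored all 322 reachable states.
Reachable set includes: (0,0,0), (0,0,1), (0,0,2), (0,0,3), (0,0,4), (0,0,5), (0,0,6), (0,0,7), (0,0,8), (0,0,9), (0,0,10), (0,0,11) ...
Target (A=3, B=5, C=8) not in reachable set → no.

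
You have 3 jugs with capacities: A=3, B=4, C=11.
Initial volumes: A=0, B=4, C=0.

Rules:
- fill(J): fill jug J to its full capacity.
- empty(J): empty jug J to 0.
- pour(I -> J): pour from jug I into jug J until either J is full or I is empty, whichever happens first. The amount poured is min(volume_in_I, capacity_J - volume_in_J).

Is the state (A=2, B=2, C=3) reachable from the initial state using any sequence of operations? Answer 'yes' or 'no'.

BFS explored all 180 reachable states.
Reachable set includes: (0,0,0), (0,0,1), (0,0,2), (0,0,3), (0,0,4), (0,0,5), (0,0,6), (0,0,7), (0,0,8), (0,0,9), (0,0,10), (0,0,11) ...
Target (A=2, B=2, C=3) not in reachable set → no.

Answer: no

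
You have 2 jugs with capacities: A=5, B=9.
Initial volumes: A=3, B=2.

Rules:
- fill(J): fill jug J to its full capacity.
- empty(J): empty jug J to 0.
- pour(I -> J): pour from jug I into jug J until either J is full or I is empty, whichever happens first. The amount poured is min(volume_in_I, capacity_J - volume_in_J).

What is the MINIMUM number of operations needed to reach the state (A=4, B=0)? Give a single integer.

Answer: 5

Derivation:
BFS from (A=3, B=2). One shortest path:
  1. empty(A) -> (A=0 B=2)
  2. fill(B) -> (A=0 B=9)
  3. pour(B -> A) -> (A=5 B=4)
  4. empty(A) -> (A=0 B=4)
  5. pour(B -> A) -> (A=4 B=0)
Reached target in 5 moves.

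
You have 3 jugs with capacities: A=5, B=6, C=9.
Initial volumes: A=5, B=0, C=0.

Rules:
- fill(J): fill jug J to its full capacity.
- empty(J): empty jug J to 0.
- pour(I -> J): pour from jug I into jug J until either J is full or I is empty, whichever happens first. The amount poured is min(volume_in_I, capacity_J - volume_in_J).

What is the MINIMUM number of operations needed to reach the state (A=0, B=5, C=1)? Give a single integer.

BFS from (A=5, B=0, C=0). One shortest path:
  1. empty(A) -> (A=0 B=0 C=0)
  2. fill(B) -> (A=0 B=6 C=0)
  3. pour(B -> A) -> (A=5 B=1 C=0)
  4. pour(B -> C) -> (A=5 B=0 C=1)
  5. pour(A -> B) -> (A=0 B=5 C=1)
Reached target in 5 moves.

Answer: 5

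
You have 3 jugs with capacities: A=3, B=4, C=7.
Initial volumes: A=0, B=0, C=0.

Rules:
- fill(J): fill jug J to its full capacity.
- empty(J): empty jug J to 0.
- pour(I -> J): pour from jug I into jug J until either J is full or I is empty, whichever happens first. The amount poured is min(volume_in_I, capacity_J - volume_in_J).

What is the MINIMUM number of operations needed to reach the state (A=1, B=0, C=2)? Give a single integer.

Answer: 7

Derivation:
BFS from (A=0, B=0, C=0). One shortest path:
  1. fill(C) -> (A=0 B=0 C=7)
  2. pour(C -> B) -> (A=0 B=4 C=3)
  3. pour(B -> A) -> (A=3 B=1 C=3)
  4. pour(A -> C) -> (A=0 B=1 C=6)
  5. pour(B -> A) -> (A=1 B=0 C=6)
  6. pour(C -> B) -> (A=1 B=4 C=2)
  7. empty(B) -> (A=1 B=0 C=2)
Reached target in 7 moves.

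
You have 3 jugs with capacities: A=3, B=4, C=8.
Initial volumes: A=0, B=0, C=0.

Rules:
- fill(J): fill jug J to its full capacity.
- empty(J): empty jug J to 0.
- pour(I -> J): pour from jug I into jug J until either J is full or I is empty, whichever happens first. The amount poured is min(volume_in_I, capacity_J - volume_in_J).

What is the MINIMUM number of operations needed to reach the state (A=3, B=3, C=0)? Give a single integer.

BFS from (A=0, B=0, C=0). One shortest path:
  1. fill(A) -> (A=3 B=0 C=0)
  2. pour(A -> B) -> (A=0 B=3 C=0)
  3. fill(A) -> (A=3 B=3 C=0)
Reached target in 3 moves.

Answer: 3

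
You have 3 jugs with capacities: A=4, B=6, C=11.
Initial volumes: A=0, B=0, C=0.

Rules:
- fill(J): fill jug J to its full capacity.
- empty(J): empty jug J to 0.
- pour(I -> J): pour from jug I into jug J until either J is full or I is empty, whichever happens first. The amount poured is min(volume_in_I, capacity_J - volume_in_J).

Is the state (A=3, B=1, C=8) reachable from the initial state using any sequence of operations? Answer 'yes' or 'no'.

BFS explored all 270 reachable states.
Reachable set includes: (0,0,0), (0,0,1), (0,0,2), (0,0,3), (0,0,4), (0,0,5), (0,0,6), (0,0,7), (0,0,8), (0,0,9), (0,0,10), (0,0,11) ...
Target (A=3, B=1, C=8) not in reachable set → no.

Answer: no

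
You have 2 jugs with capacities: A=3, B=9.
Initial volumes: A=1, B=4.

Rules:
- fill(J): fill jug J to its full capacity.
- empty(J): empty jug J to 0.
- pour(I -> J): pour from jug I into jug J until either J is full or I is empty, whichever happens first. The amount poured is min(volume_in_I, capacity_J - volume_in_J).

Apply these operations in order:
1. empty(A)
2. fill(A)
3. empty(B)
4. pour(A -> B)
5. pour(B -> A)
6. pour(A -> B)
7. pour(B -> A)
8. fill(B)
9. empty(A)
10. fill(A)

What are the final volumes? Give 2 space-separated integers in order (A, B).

Step 1: empty(A) -> (A=0 B=4)
Step 2: fill(A) -> (A=3 B=4)
Step 3: empty(B) -> (A=3 B=0)
Step 4: pour(A -> B) -> (A=0 B=3)
Step 5: pour(B -> A) -> (A=3 B=0)
Step 6: pour(A -> B) -> (A=0 B=3)
Step 7: pour(B -> A) -> (A=3 B=0)
Step 8: fill(B) -> (A=3 B=9)
Step 9: empty(A) -> (A=0 B=9)
Step 10: fill(A) -> (A=3 B=9)

Answer: 3 9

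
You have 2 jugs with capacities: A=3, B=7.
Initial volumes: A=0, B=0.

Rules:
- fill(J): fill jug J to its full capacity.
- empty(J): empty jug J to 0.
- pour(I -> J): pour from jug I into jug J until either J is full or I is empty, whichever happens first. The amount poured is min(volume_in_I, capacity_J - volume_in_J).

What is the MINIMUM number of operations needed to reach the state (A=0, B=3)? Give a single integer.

Answer: 2

Derivation:
BFS from (A=0, B=0). One shortest path:
  1. fill(A) -> (A=3 B=0)
  2. pour(A -> B) -> (A=0 B=3)
Reached target in 2 moves.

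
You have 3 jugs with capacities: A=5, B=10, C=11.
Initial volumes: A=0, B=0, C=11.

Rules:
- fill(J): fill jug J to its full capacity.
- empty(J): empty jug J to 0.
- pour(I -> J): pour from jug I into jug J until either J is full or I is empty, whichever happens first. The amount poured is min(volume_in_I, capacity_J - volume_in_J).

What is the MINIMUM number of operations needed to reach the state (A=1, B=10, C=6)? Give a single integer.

Answer: 6

Derivation:
BFS from (A=0, B=0, C=11). One shortest path:
  1. pour(C -> A) -> (A=5 B=0 C=6)
  2. empty(A) -> (A=0 B=0 C=6)
  3. pour(C -> B) -> (A=0 B=6 C=0)
  4. fill(C) -> (A=0 B=6 C=11)
  5. pour(C -> A) -> (A=5 B=6 C=6)
  6. pour(A -> B) -> (A=1 B=10 C=6)
Reached target in 6 moves.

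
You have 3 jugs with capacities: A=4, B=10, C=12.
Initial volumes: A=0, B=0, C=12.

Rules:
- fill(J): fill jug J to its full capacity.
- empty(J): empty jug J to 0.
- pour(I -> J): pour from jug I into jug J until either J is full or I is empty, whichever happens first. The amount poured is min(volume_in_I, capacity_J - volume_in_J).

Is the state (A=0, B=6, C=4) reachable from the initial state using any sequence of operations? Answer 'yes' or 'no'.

BFS from (A=0, B=0, C=12):
  1. fill(B) -> (A=0 B=10 C=12)
  2. empty(C) -> (A=0 B=10 C=0)
  3. pour(B -> A) -> (A=4 B=6 C=0)
  4. pour(A -> C) -> (A=0 B=6 C=4)
Target reached → yes.

Answer: yes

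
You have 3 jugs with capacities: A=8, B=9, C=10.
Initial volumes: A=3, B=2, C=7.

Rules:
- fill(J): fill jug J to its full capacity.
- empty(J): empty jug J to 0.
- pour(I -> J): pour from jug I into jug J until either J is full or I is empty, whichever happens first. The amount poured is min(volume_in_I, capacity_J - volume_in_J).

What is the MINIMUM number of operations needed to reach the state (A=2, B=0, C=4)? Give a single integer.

Answer: 7

Derivation:
BFS from (A=3, B=2, C=7). One shortest path:
  1. empty(C) -> (A=3 B=2 C=0)
  2. pour(A -> C) -> (A=0 B=2 C=3)
  3. pour(B -> A) -> (A=2 B=0 C=3)
  4. pour(C -> B) -> (A=2 B=3 C=0)
  5. fill(C) -> (A=2 B=3 C=10)
  6. pour(C -> B) -> (A=2 B=9 C=4)
  7. empty(B) -> (A=2 B=0 C=4)
Reached target in 7 moves.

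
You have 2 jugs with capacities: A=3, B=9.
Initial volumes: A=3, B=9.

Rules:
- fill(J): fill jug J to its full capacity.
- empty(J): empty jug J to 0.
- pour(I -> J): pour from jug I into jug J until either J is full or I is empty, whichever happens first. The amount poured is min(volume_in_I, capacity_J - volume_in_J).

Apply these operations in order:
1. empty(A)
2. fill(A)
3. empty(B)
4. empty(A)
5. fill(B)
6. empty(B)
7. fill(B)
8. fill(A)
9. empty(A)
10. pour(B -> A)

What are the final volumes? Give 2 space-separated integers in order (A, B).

Step 1: empty(A) -> (A=0 B=9)
Step 2: fill(A) -> (A=3 B=9)
Step 3: empty(B) -> (A=3 B=0)
Step 4: empty(A) -> (A=0 B=0)
Step 5: fill(B) -> (A=0 B=9)
Step 6: empty(B) -> (A=0 B=0)
Step 7: fill(B) -> (A=0 B=9)
Step 8: fill(A) -> (A=3 B=9)
Step 9: empty(A) -> (A=0 B=9)
Step 10: pour(B -> A) -> (A=3 B=6)

Answer: 3 6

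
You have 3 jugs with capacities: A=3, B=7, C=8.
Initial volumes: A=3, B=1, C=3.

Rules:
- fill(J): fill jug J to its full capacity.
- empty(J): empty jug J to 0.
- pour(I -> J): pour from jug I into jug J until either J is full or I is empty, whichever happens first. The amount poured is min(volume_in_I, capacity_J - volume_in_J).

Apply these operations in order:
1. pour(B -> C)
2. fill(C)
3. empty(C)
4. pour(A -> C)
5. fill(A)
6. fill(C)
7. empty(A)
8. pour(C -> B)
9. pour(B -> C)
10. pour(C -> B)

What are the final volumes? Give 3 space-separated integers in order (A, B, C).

Step 1: pour(B -> C) -> (A=3 B=0 C=4)
Step 2: fill(C) -> (A=3 B=0 C=8)
Step 3: empty(C) -> (A=3 B=0 C=0)
Step 4: pour(A -> C) -> (A=0 B=0 C=3)
Step 5: fill(A) -> (A=3 B=0 C=3)
Step 6: fill(C) -> (A=3 B=0 C=8)
Step 7: empty(A) -> (A=0 B=0 C=8)
Step 8: pour(C -> B) -> (A=0 B=7 C=1)
Step 9: pour(B -> C) -> (A=0 B=0 C=8)
Step 10: pour(C -> B) -> (A=0 B=7 C=1)

Answer: 0 7 1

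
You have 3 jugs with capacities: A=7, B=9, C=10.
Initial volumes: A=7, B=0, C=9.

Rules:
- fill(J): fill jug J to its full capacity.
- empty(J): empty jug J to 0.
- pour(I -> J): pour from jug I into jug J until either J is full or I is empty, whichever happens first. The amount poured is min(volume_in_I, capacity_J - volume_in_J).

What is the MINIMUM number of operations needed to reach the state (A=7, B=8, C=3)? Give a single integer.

Answer: 4

Derivation:
BFS from (A=7, B=0, C=9). One shortest path:
  1. empty(A) -> (A=0 B=0 C=9)
  2. fill(B) -> (A=0 B=9 C=9)
  3. pour(B -> C) -> (A=0 B=8 C=10)
  4. pour(C -> A) -> (A=7 B=8 C=3)
Reached target in 4 moves.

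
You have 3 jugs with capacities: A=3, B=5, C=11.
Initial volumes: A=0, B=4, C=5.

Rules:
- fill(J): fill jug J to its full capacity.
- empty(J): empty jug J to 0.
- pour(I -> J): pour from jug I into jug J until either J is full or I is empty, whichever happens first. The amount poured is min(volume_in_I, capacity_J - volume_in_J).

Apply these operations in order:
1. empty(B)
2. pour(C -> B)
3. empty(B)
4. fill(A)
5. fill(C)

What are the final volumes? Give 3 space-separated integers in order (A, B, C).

Answer: 3 0 11

Derivation:
Step 1: empty(B) -> (A=0 B=0 C=5)
Step 2: pour(C -> B) -> (A=0 B=5 C=0)
Step 3: empty(B) -> (A=0 B=0 C=0)
Step 4: fill(A) -> (A=3 B=0 C=0)
Step 5: fill(C) -> (A=3 B=0 C=11)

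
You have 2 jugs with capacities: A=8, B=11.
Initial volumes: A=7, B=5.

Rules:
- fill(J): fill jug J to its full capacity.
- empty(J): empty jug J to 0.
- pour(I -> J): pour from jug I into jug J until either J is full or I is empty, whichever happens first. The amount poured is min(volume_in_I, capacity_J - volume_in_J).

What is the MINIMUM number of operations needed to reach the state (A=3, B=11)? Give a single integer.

BFS from (A=7, B=5). One shortest path:
  1. empty(A) -> (A=0 B=5)
  2. fill(B) -> (A=0 B=11)
  3. pour(B -> A) -> (A=8 B=3)
  4. empty(A) -> (A=0 B=3)
  5. pour(B -> A) -> (A=3 B=0)
  6. fill(B) -> (A=3 B=11)
Reached target in 6 moves.

Answer: 6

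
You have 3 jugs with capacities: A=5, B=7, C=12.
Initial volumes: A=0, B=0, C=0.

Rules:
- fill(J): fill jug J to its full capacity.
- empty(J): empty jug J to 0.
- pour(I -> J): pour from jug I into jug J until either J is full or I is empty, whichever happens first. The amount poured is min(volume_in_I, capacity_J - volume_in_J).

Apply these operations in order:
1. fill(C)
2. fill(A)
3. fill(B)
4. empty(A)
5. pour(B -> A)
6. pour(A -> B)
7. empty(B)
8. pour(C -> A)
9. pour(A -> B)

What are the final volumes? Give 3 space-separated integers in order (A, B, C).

Step 1: fill(C) -> (A=0 B=0 C=12)
Step 2: fill(A) -> (A=5 B=0 C=12)
Step 3: fill(B) -> (A=5 B=7 C=12)
Step 4: empty(A) -> (A=0 B=7 C=12)
Step 5: pour(B -> A) -> (A=5 B=2 C=12)
Step 6: pour(A -> B) -> (A=0 B=7 C=12)
Step 7: empty(B) -> (A=0 B=0 C=12)
Step 8: pour(C -> A) -> (A=5 B=0 C=7)
Step 9: pour(A -> B) -> (A=0 B=5 C=7)

Answer: 0 5 7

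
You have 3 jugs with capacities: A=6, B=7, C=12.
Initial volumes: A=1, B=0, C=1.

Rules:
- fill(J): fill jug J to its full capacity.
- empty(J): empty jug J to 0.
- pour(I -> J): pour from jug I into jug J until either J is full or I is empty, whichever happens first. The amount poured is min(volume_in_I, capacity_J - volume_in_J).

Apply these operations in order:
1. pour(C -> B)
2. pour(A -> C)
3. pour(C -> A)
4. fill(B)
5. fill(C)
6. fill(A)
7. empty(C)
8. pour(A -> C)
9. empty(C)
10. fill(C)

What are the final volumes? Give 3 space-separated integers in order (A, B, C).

Answer: 0 7 12

Derivation:
Step 1: pour(C -> B) -> (A=1 B=1 C=0)
Step 2: pour(A -> C) -> (A=0 B=1 C=1)
Step 3: pour(C -> A) -> (A=1 B=1 C=0)
Step 4: fill(B) -> (A=1 B=7 C=0)
Step 5: fill(C) -> (A=1 B=7 C=12)
Step 6: fill(A) -> (A=6 B=7 C=12)
Step 7: empty(C) -> (A=6 B=7 C=0)
Step 8: pour(A -> C) -> (A=0 B=7 C=6)
Step 9: empty(C) -> (A=0 B=7 C=0)
Step 10: fill(C) -> (A=0 B=7 C=12)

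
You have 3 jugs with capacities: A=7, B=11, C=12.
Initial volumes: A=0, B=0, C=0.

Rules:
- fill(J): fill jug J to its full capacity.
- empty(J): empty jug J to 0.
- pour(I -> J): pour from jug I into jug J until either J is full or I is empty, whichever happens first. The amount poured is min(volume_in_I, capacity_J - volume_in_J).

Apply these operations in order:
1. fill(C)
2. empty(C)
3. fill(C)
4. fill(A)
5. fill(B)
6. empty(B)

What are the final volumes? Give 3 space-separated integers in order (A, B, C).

Step 1: fill(C) -> (A=0 B=0 C=12)
Step 2: empty(C) -> (A=0 B=0 C=0)
Step 3: fill(C) -> (A=0 B=0 C=12)
Step 4: fill(A) -> (A=7 B=0 C=12)
Step 5: fill(B) -> (A=7 B=11 C=12)
Step 6: empty(B) -> (A=7 B=0 C=12)

Answer: 7 0 12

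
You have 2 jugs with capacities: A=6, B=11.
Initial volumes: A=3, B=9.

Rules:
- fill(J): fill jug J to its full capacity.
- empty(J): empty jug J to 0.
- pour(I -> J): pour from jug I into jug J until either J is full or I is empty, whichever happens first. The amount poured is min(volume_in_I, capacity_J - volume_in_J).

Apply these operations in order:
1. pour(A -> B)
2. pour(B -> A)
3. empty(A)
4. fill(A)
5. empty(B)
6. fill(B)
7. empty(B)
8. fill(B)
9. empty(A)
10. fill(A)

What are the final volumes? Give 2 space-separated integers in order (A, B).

Answer: 6 11

Derivation:
Step 1: pour(A -> B) -> (A=1 B=11)
Step 2: pour(B -> A) -> (A=6 B=6)
Step 3: empty(A) -> (A=0 B=6)
Step 4: fill(A) -> (A=6 B=6)
Step 5: empty(B) -> (A=6 B=0)
Step 6: fill(B) -> (A=6 B=11)
Step 7: empty(B) -> (A=6 B=0)
Step 8: fill(B) -> (A=6 B=11)
Step 9: empty(A) -> (A=0 B=11)
Step 10: fill(A) -> (A=6 B=11)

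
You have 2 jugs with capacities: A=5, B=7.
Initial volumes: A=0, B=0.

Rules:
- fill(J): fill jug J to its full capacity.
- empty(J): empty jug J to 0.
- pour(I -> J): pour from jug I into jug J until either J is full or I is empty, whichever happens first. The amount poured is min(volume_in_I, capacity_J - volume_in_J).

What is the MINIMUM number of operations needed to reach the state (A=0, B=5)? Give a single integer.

Answer: 2

Derivation:
BFS from (A=0, B=0). One shortest path:
  1. fill(A) -> (A=5 B=0)
  2. pour(A -> B) -> (A=0 B=5)
Reached target in 2 moves.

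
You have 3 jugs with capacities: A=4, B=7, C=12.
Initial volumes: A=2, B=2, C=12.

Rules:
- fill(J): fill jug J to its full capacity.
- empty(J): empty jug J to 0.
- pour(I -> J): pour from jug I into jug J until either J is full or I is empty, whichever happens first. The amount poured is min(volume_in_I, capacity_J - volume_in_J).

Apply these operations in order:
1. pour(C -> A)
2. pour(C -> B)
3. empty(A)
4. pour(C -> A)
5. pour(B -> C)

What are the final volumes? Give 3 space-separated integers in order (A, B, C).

Step 1: pour(C -> A) -> (A=4 B=2 C=10)
Step 2: pour(C -> B) -> (A=4 B=7 C=5)
Step 3: empty(A) -> (A=0 B=7 C=5)
Step 4: pour(C -> A) -> (A=4 B=7 C=1)
Step 5: pour(B -> C) -> (A=4 B=0 C=8)

Answer: 4 0 8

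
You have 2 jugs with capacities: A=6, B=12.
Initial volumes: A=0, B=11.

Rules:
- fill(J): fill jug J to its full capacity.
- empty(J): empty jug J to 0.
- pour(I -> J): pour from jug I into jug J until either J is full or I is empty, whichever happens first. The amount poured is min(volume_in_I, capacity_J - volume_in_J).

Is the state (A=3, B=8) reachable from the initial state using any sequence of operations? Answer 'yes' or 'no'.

Answer: no

Derivation:
BFS explored all 12 reachable states.
Reachable set includes: (0,0), (0,5), (0,6), (0,11), (0,12), (5,0), (5,12), (6,0), (6,5), (6,6), (6,11), (6,12)
Target (A=3, B=8) not in reachable set → no.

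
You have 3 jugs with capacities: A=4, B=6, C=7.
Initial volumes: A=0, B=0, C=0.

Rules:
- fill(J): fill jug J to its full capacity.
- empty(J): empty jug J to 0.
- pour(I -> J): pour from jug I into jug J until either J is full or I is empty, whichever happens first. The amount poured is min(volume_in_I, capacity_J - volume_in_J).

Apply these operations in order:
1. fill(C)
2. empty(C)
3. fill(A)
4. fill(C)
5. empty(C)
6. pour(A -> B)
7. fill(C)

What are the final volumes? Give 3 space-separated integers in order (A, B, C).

Answer: 0 4 7

Derivation:
Step 1: fill(C) -> (A=0 B=0 C=7)
Step 2: empty(C) -> (A=0 B=0 C=0)
Step 3: fill(A) -> (A=4 B=0 C=0)
Step 4: fill(C) -> (A=4 B=0 C=7)
Step 5: empty(C) -> (A=4 B=0 C=0)
Step 6: pour(A -> B) -> (A=0 B=4 C=0)
Step 7: fill(C) -> (A=0 B=4 C=7)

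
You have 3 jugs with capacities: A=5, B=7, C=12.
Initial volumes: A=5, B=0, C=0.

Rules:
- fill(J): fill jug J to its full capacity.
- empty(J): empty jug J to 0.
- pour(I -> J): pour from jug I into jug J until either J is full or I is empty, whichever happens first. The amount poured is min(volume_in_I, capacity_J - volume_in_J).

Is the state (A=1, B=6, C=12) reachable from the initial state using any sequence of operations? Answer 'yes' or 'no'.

Answer: yes

Derivation:
BFS from (A=5, B=0, C=0):
  1. fill(B) -> (A=5 B=7 C=0)
  2. pour(A -> C) -> (A=0 B=7 C=5)
  3. pour(B -> A) -> (A=5 B=2 C=5)
  4. pour(A -> C) -> (A=0 B=2 C=10)
  5. pour(B -> A) -> (A=2 B=0 C=10)
  6. pour(C -> B) -> (A=2 B=7 C=3)
  7. pour(B -> A) -> (A=5 B=4 C=3)
  8. pour(A -> C) -> (A=0 B=4 C=8)
  9. pour(B -> A) -> (A=4 B=0 C=8)
  10. fill(B) -> (A=4 B=7 C=8)
  11. pour(B -> A) -> (A=5 B=6 C=8)
  12. pour(A -> C) -> (A=1 B=6 C=12)
Target reached → yes.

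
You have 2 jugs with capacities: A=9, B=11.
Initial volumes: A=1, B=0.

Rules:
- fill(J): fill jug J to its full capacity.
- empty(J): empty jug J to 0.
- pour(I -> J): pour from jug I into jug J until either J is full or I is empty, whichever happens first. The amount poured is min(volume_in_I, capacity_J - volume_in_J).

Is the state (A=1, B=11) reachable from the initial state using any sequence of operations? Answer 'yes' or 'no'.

BFS from (A=1, B=0):
  1. fill(B) -> (A=1 B=11)
Target reached → yes.

Answer: yes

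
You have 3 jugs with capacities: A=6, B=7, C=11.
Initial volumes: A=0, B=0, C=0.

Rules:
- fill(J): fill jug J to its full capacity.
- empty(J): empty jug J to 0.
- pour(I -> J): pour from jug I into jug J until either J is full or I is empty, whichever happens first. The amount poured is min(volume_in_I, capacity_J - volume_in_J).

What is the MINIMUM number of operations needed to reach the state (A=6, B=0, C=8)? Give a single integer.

BFS from (A=0, B=0, C=0). One shortest path:
  1. fill(B) -> (A=0 B=7 C=0)
  2. pour(B -> A) -> (A=6 B=1 C=0)
  3. pour(B -> C) -> (A=6 B=0 C=1)
  4. fill(B) -> (A=6 B=7 C=1)
  5. pour(B -> C) -> (A=6 B=0 C=8)
Reached target in 5 moves.

Answer: 5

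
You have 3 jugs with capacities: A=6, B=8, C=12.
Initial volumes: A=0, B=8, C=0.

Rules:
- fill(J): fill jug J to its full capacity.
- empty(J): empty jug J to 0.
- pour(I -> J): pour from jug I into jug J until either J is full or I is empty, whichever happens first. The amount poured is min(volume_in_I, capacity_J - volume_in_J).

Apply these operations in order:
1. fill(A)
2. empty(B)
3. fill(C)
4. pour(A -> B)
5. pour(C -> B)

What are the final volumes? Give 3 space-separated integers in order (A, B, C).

Answer: 0 8 10

Derivation:
Step 1: fill(A) -> (A=6 B=8 C=0)
Step 2: empty(B) -> (A=6 B=0 C=0)
Step 3: fill(C) -> (A=6 B=0 C=12)
Step 4: pour(A -> B) -> (A=0 B=6 C=12)
Step 5: pour(C -> B) -> (A=0 B=8 C=10)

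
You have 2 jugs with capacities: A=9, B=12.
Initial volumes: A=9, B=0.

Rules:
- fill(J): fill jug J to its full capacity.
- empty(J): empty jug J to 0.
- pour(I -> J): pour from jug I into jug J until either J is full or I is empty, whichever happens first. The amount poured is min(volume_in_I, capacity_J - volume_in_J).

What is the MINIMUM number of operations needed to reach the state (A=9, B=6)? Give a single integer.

BFS from (A=9, B=0). One shortest path:
  1. pour(A -> B) -> (A=0 B=9)
  2. fill(A) -> (A=9 B=9)
  3. pour(A -> B) -> (A=6 B=12)
  4. empty(B) -> (A=6 B=0)
  5. pour(A -> B) -> (A=0 B=6)
  6. fill(A) -> (A=9 B=6)
Reached target in 6 moves.

Answer: 6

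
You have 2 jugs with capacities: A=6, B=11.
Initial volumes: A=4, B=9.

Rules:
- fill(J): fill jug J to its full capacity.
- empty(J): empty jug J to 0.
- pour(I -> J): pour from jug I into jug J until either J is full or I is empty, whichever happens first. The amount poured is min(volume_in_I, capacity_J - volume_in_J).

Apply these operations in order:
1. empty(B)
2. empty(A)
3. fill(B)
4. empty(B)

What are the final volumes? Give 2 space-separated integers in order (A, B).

Step 1: empty(B) -> (A=4 B=0)
Step 2: empty(A) -> (A=0 B=0)
Step 3: fill(B) -> (A=0 B=11)
Step 4: empty(B) -> (A=0 B=0)

Answer: 0 0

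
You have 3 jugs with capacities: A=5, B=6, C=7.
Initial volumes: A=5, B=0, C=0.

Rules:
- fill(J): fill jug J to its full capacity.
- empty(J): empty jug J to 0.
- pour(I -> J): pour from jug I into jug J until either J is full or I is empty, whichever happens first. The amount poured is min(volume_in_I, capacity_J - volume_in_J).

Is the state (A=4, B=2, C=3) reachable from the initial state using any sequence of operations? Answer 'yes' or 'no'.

Answer: no

Derivation:
BFS explored all 216 reachable states.
Reachable set includes: (0,0,0), (0,0,1), (0,0,2), (0,0,3), (0,0,4), (0,0,5), (0,0,6), (0,0,7), (0,1,0), (0,1,1), (0,1,2), (0,1,3) ...
Target (A=4, B=2, C=3) not in reachable set → no.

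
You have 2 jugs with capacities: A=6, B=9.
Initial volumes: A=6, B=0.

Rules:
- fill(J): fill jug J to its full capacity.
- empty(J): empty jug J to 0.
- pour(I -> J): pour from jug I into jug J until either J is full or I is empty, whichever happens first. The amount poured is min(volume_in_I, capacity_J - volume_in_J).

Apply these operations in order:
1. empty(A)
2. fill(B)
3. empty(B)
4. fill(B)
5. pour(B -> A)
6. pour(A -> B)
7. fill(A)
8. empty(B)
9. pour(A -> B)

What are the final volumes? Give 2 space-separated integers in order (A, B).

Answer: 0 6

Derivation:
Step 1: empty(A) -> (A=0 B=0)
Step 2: fill(B) -> (A=0 B=9)
Step 3: empty(B) -> (A=0 B=0)
Step 4: fill(B) -> (A=0 B=9)
Step 5: pour(B -> A) -> (A=6 B=3)
Step 6: pour(A -> B) -> (A=0 B=9)
Step 7: fill(A) -> (A=6 B=9)
Step 8: empty(B) -> (A=6 B=0)
Step 9: pour(A -> B) -> (A=0 B=6)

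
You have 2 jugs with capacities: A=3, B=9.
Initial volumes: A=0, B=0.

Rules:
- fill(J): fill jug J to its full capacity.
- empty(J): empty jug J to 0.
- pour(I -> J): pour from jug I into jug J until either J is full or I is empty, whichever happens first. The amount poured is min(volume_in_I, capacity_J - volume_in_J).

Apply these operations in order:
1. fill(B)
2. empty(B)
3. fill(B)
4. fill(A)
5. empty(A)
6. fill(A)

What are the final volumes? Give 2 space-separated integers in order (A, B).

Answer: 3 9

Derivation:
Step 1: fill(B) -> (A=0 B=9)
Step 2: empty(B) -> (A=0 B=0)
Step 3: fill(B) -> (A=0 B=9)
Step 4: fill(A) -> (A=3 B=9)
Step 5: empty(A) -> (A=0 B=9)
Step 6: fill(A) -> (A=3 B=9)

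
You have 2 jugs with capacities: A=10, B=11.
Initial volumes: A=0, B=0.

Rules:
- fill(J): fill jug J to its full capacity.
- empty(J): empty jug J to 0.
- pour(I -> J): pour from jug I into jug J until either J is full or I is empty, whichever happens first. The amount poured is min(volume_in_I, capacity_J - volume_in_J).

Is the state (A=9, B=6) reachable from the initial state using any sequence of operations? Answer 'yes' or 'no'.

BFS explored all 42 reachable states.
Reachable set includes: (0,0), (0,1), (0,2), (0,3), (0,4), (0,5), (0,6), (0,7), (0,8), (0,9), (0,10), (0,11) ...
Target (A=9, B=6) not in reachable set → no.

Answer: no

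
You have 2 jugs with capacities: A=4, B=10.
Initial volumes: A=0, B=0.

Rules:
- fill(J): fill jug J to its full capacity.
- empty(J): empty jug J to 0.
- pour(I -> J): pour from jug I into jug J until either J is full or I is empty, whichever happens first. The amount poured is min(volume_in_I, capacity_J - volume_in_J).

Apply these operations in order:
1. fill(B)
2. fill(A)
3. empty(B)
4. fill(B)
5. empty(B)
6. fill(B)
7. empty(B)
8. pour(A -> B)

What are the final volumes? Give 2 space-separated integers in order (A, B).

Step 1: fill(B) -> (A=0 B=10)
Step 2: fill(A) -> (A=4 B=10)
Step 3: empty(B) -> (A=4 B=0)
Step 4: fill(B) -> (A=4 B=10)
Step 5: empty(B) -> (A=4 B=0)
Step 6: fill(B) -> (A=4 B=10)
Step 7: empty(B) -> (A=4 B=0)
Step 8: pour(A -> B) -> (A=0 B=4)

Answer: 0 4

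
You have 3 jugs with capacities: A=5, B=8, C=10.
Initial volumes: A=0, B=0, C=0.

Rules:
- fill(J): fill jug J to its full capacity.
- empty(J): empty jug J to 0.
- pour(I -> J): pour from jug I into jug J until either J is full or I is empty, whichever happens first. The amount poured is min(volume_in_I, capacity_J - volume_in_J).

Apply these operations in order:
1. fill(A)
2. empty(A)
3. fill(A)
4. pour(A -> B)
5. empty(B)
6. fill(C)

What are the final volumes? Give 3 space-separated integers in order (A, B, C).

Answer: 0 0 10

Derivation:
Step 1: fill(A) -> (A=5 B=0 C=0)
Step 2: empty(A) -> (A=0 B=0 C=0)
Step 3: fill(A) -> (A=5 B=0 C=0)
Step 4: pour(A -> B) -> (A=0 B=5 C=0)
Step 5: empty(B) -> (A=0 B=0 C=0)
Step 6: fill(C) -> (A=0 B=0 C=10)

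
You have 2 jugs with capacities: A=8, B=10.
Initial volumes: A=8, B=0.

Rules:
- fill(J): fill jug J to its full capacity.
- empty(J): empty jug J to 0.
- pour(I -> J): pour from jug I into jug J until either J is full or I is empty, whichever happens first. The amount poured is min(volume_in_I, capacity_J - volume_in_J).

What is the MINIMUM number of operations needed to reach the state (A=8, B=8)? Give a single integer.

BFS from (A=8, B=0). One shortest path:
  1. pour(A -> B) -> (A=0 B=8)
  2. fill(A) -> (A=8 B=8)
Reached target in 2 moves.

Answer: 2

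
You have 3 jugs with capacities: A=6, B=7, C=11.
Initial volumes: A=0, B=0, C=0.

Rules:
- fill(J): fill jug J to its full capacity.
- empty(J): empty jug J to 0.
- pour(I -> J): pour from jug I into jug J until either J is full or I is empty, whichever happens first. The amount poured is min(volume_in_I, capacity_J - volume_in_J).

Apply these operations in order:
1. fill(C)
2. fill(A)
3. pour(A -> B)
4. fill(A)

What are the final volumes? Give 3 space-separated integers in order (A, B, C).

Answer: 6 6 11

Derivation:
Step 1: fill(C) -> (A=0 B=0 C=11)
Step 2: fill(A) -> (A=6 B=0 C=11)
Step 3: pour(A -> B) -> (A=0 B=6 C=11)
Step 4: fill(A) -> (A=6 B=6 C=11)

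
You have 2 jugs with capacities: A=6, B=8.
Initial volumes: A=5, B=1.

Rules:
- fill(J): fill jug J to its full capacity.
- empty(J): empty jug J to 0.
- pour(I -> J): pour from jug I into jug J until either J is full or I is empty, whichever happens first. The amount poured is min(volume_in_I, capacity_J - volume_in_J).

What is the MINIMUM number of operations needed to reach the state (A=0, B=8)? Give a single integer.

BFS from (A=5, B=1). One shortest path:
  1. empty(A) -> (A=0 B=1)
  2. fill(B) -> (A=0 B=8)
Reached target in 2 moves.

Answer: 2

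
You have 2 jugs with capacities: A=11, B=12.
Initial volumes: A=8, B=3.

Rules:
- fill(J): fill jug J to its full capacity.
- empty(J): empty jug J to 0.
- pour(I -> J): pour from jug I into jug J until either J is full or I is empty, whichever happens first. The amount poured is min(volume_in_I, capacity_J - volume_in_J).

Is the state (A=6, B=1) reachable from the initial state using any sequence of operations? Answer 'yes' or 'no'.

Answer: no

Derivation:
BFS explored all 47 reachable states.
Reachable set includes: (0,0), (0,1), (0,2), (0,3), (0,4), (0,5), (0,6), (0,7), (0,8), (0,9), (0,10), (0,11) ...
Target (A=6, B=1) not in reachable set → no.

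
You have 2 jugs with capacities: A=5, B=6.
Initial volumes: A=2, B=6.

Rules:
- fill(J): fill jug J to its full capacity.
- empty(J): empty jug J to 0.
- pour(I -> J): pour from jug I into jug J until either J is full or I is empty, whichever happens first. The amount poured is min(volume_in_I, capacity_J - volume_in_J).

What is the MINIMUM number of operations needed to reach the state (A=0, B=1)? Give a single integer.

Answer: 3

Derivation:
BFS from (A=2, B=6). One shortest path:
  1. empty(A) -> (A=0 B=6)
  2. pour(B -> A) -> (A=5 B=1)
  3. empty(A) -> (A=0 B=1)
Reached target in 3 moves.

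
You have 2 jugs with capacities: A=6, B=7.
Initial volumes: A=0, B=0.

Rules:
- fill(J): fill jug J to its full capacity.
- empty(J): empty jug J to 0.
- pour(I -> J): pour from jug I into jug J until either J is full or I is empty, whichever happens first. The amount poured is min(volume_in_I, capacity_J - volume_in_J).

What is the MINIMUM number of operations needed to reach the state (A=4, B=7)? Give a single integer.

BFS from (A=0, B=0). One shortest path:
  1. fill(A) -> (A=6 B=0)
  2. pour(A -> B) -> (A=0 B=6)
  3. fill(A) -> (A=6 B=6)
  4. pour(A -> B) -> (A=5 B=7)
  5. empty(B) -> (A=5 B=0)
  6. pour(A -> B) -> (A=0 B=5)
  7. fill(A) -> (A=6 B=5)
  8. pour(A -> B) -> (A=4 B=7)
Reached target in 8 moves.

Answer: 8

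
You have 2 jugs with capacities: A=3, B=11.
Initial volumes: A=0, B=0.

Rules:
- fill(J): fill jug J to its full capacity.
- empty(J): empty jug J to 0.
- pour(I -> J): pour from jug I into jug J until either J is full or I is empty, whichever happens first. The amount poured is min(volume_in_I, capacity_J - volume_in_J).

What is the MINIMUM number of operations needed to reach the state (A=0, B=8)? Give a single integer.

Answer: 3

Derivation:
BFS from (A=0, B=0). One shortest path:
  1. fill(B) -> (A=0 B=11)
  2. pour(B -> A) -> (A=3 B=8)
  3. empty(A) -> (A=0 B=8)
Reached target in 3 moves.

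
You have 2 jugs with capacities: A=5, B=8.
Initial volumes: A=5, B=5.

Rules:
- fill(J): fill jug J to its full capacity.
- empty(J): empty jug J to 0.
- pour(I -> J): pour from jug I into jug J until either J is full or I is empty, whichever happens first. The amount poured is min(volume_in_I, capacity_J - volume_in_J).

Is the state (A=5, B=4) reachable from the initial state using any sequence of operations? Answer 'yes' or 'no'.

BFS from (A=5, B=5):
  1. pour(A -> B) -> (A=2 B=8)
  2. empty(B) -> (A=2 B=0)
  3. pour(A -> B) -> (A=0 B=2)
  4. fill(A) -> (A=5 B=2)
  5. pour(A -> B) -> (A=0 B=7)
  6. fill(A) -> (A=5 B=7)
  7. pour(A -> B) -> (A=4 B=8)
  8. empty(B) -> (A=4 B=0)
  9. pour(A -> B) -> (A=0 B=4)
  10. fill(A) -> (A=5 B=4)
Target reached → yes.

Answer: yes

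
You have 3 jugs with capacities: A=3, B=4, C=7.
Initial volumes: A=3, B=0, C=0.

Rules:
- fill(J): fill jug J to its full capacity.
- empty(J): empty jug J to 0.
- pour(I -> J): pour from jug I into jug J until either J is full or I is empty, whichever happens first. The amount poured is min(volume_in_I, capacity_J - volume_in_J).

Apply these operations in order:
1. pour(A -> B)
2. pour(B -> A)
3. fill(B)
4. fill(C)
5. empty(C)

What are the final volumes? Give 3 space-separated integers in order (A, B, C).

Step 1: pour(A -> B) -> (A=0 B=3 C=0)
Step 2: pour(B -> A) -> (A=3 B=0 C=0)
Step 3: fill(B) -> (A=3 B=4 C=0)
Step 4: fill(C) -> (A=3 B=4 C=7)
Step 5: empty(C) -> (A=3 B=4 C=0)

Answer: 3 4 0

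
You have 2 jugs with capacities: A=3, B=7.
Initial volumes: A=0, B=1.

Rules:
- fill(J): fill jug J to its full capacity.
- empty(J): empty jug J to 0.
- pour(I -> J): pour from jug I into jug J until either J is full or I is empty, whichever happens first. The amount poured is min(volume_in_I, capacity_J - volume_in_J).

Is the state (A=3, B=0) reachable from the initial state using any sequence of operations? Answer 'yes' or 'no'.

Answer: yes

Derivation:
BFS from (A=0, B=1):
  1. fill(A) -> (A=3 B=1)
  2. empty(B) -> (A=3 B=0)
Target reached → yes.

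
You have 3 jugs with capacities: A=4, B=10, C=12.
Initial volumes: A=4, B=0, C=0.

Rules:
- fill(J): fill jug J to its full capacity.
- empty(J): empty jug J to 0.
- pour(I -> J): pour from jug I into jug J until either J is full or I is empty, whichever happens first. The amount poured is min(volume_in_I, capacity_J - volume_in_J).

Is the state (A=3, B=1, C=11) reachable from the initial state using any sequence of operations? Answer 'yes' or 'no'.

BFS explored all 106 reachable states.
Reachable set includes: (0,0,0), (0,0,2), (0,0,4), (0,0,6), (0,0,8), (0,0,10), (0,0,12), (0,2,0), (0,2,2), (0,2,4), (0,2,6), (0,2,8) ...
Target (A=3, B=1, C=11) not in reachable set → no.

Answer: no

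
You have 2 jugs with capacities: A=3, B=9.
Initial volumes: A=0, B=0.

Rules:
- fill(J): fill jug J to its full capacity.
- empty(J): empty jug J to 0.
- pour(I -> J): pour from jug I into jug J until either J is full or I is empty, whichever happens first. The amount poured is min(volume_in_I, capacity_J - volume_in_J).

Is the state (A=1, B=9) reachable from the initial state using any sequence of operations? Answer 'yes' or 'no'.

Answer: no

Derivation:
BFS explored all 8 reachable states.
Reachable set includes: (0,0), (0,3), (0,6), (0,9), (3,0), (3,3), (3,6), (3,9)
Target (A=1, B=9) not in reachable set → no.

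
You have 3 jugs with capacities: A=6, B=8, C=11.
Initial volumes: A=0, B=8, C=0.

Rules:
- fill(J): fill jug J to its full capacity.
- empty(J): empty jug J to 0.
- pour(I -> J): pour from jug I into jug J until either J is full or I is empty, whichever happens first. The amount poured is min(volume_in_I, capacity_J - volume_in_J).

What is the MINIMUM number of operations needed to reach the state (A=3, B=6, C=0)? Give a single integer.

BFS from (A=0, B=8, C=0). One shortest path:
  1. fill(A) -> (A=6 B=8 C=0)
  2. pour(B -> C) -> (A=6 B=0 C=8)
  3. pour(A -> B) -> (A=0 B=6 C=8)
  4. fill(A) -> (A=6 B=6 C=8)
  5. pour(A -> C) -> (A=3 B=6 C=11)
  6. empty(C) -> (A=3 B=6 C=0)
Reached target in 6 moves.

Answer: 6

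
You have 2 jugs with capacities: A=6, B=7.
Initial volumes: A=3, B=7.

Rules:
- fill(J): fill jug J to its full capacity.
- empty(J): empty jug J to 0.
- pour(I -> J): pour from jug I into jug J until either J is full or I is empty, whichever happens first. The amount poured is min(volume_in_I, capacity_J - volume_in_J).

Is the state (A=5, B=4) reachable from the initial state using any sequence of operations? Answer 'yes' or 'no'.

Answer: no

Derivation:
BFS explored all 26 reachable states.
Reachable set includes: (0,0), (0,1), (0,2), (0,3), (0,4), (0,5), (0,6), (0,7), (1,0), (1,7), (2,0), (2,7) ...
Target (A=5, B=4) not in reachable set → no.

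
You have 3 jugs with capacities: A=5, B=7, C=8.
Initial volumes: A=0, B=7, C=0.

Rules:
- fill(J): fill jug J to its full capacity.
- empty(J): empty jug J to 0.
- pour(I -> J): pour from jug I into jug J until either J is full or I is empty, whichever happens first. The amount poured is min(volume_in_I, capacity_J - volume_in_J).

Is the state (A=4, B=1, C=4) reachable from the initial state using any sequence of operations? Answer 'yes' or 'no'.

BFS explored all 264 reachable states.
Reachable set includes: (0,0,0), (0,0,1), (0,0,2), (0,0,3), (0,0,4), (0,0,5), (0,0,6), (0,0,7), (0,0,8), (0,1,0), (0,1,1), (0,1,2) ...
Target (A=4, B=1, C=4) not in reachable set → no.

Answer: no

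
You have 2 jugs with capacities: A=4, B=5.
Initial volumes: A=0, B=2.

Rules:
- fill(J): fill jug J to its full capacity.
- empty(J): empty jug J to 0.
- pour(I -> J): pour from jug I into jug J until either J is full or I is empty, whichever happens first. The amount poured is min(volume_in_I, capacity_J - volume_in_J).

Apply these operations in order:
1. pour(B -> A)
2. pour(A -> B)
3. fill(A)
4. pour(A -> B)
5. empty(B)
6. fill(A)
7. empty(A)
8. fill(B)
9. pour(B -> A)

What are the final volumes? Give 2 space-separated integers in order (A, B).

Answer: 4 1

Derivation:
Step 1: pour(B -> A) -> (A=2 B=0)
Step 2: pour(A -> B) -> (A=0 B=2)
Step 3: fill(A) -> (A=4 B=2)
Step 4: pour(A -> B) -> (A=1 B=5)
Step 5: empty(B) -> (A=1 B=0)
Step 6: fill(A) -> (A=4 B=0)
Step 7: empty(A) -> (A=0 B=0)
Step 8: fill(B) -> (A=0 B=5)
Step 9: pour(B -> A) -> (A=4 B=1)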